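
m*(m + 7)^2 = m^3 + 14*m^2 + 49*m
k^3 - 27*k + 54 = (k - 3)^2*(k + 6)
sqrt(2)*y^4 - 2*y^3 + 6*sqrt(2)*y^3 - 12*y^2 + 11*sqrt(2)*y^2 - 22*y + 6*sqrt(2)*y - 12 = (y + 2)*(y + 3)*(y - sqrt(2))*(sqrt(2)*y + sqrt(2))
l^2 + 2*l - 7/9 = (l - 1/3)*(l + 7/3)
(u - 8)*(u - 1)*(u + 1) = u^3 - 8*u^2 - u + 8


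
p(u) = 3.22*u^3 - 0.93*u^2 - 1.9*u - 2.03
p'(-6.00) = 357.02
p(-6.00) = -719.63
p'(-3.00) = 90.62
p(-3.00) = -91.64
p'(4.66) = 199.21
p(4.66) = 294.77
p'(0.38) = -1.21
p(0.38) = -2.71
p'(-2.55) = 65.66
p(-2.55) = -56.62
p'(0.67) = 1.19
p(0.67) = -2.75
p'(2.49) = 53.36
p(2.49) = 37.18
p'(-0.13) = -1.49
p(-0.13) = -1.81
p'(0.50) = -0.42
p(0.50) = -2.81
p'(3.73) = 125.56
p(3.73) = 145.05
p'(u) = 9.66*u^2 - 1.86*u - 1.9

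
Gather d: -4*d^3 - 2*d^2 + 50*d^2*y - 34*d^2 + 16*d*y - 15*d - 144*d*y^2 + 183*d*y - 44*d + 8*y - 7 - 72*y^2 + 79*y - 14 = -4*d^3 + d^2*(50*y - 36) + d*(-144*y^2 + 199*y - 59) - 72*y^2 + 87*y - 21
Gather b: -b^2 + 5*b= -b^2 + 5*b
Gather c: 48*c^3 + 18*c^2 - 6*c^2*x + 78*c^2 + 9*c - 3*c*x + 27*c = 48*c^3 + c^2*(96 - 6*x) + c*(36 - 3*x)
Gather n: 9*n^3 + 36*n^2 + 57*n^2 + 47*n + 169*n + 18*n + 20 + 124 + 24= 9*n^3 + 93*n^2 + 234*n + 168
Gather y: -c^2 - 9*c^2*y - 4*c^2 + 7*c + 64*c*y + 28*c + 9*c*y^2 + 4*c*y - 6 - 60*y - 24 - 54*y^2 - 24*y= -5*c^2 + 35*c + y^2*(9*c - 54) + y*(-9*c^2 + 68*c - 84) - 30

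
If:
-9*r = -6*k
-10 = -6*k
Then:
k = 5/3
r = 10/9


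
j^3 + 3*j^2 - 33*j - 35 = (j - 5)*(j + 1)*(j + 7)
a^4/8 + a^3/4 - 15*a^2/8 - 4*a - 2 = (a/4 + 1)*(a/2 + 1/2)*(a - 4)*(a + 1)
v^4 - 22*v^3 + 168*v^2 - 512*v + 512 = (v - 8)^2*(v - 4)*(v - 2)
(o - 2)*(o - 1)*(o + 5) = o^3 + 2*o^2 - 13*o + 10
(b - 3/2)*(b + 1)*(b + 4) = b^3 + 7*b^2/2 - 7*b/2 - 6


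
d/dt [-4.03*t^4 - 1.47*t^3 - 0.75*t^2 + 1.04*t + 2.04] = -16.12*t^3 - 4.41*t^2 - 1.5*t + 1.04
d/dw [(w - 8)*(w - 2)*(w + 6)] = 3*w^2 - 8*w - 44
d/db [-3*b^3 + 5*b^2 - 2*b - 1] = -9*b^2 + 10*b - 2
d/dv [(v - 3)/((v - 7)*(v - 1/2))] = 4*(-v^2 + 6*v - 19)/(4*v^4 - 60*v^3 + 253*v^2 - 210*v + 49)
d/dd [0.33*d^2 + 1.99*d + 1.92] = 0.66*d + 1.99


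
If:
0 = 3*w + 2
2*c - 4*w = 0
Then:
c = -4/3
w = -2/3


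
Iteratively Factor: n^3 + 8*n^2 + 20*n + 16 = (n + 4)*(n^2 + 4*n + 4) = (n + 2)*(n + 4)*(n + 2)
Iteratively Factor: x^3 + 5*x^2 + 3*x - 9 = (x + 3)*(x^2 + 2*x - 3) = (x - 1)*(x + 3)*(x + 3)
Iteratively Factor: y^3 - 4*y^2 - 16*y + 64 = (y - 4)*(y^2 - 16) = (y - 4)^2*(y + 4)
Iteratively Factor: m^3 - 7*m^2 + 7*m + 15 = (m + 1)*(m^2 - 8*m + 15) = (m - 3)*(m + 1)*(m - 5)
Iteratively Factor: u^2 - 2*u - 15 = (u + 3)*(u - 5)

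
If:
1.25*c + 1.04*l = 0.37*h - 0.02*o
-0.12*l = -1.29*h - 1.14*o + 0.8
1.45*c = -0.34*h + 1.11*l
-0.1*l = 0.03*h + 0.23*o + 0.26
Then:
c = 0.06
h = 2.24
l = 0.76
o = -1.75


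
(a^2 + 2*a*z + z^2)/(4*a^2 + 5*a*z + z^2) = (a + z)/(4*a + z)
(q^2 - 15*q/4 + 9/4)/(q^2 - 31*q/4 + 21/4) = (q - 3)/(q - 7)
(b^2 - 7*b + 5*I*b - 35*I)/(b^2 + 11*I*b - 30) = (b - 7)/(b + 6*I)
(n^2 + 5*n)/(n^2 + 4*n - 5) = n/(n - 1)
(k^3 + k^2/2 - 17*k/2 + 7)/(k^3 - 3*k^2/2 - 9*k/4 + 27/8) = 4*(2*k^3 + k^2 - 17*k + 14)/(8*k^3 - 12*k^2 - 18*k + 27)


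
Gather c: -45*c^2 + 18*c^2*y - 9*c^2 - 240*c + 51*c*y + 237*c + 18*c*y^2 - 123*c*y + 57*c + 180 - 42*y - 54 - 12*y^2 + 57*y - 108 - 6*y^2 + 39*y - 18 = c^2*(18*y - 54) + c*(18*y^2 - 72*y + 54) - 18*y^2 + 54*y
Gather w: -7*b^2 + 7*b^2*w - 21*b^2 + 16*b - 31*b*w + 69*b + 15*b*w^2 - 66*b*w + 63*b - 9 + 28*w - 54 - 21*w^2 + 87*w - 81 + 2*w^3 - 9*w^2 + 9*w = -28*b^2 + 148*b + 2*w^3 + w^2*(15*b - 30) + w*(7*b^2 - 97*b + 124) - 144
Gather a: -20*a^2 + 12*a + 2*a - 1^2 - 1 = -20*a^2 + 14*a - 2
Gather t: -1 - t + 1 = -t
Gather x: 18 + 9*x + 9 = 9*x + 27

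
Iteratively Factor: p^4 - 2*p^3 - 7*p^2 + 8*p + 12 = (p + 1)*(p^3 - 3*p^2 - 4*p + 12) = (p - 2)*(p + 1)*(p^2 - p - 6) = (p - 2)*(p + 1)*(p + 2)*(p - 3)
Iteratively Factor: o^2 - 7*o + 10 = (o - 5)*(o - 2)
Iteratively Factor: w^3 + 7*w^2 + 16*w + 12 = (w + 2)*(w^2 + 5*w + 6) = (w + 2)*(w + 3)*(w + 2)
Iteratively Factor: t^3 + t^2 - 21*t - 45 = (t - 5)*(t^2 + 6*t + 9) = (t - 5)*(t + 3)*(t + 3)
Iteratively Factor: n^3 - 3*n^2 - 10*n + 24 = (n - 4)*(n^2 + n - 6) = (n - 4)*(n + 3)*(n - 2)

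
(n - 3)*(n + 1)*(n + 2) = n^3 - 7*n - 6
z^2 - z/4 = z*(z - 1/4)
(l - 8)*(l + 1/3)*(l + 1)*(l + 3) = l^4 - 11*l^3/3 - 91*l^2/3 - 101*l/3 - 8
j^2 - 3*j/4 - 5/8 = (j - 5/4)*(j + 1/2)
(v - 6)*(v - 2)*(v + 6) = v^3 - 2*v^2 - 36*v + 72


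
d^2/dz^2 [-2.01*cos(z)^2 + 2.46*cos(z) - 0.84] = -2.46*cos(z) + 4.02*cos(2*z)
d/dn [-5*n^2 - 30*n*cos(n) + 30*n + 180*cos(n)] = 30*n*sin(n) - 10*n - 180*sin(n) - 30*cos(n) + 30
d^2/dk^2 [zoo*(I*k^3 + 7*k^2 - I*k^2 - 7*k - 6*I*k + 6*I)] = nan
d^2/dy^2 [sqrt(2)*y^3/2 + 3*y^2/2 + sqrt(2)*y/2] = 3*sqrt(2)*y + 3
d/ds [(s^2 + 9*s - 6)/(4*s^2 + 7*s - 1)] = (-29*s^2 + 46*s + 33)/(16*s^4 + 56*s^3 + 41*s^2 - 14*s + 1)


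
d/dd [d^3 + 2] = 3*d^2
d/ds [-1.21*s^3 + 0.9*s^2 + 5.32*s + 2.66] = -3.63*s^2 + 1.8*s + 5.32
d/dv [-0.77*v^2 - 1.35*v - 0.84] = -1.54*v - 1.35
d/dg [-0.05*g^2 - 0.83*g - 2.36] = -0.1*g - 0.83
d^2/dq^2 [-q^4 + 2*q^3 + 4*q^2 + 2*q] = -12*q^2 + 12*q + 8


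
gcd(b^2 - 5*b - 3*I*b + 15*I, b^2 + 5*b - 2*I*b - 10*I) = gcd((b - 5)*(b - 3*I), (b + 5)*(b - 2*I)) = 1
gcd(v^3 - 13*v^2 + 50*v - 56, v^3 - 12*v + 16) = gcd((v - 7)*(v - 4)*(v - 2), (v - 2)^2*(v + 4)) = v - 2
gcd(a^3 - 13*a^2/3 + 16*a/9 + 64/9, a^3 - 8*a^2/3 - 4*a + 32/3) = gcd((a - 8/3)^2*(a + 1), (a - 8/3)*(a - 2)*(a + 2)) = a - 8/3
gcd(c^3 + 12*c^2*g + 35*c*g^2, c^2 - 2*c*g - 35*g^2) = c + 5*g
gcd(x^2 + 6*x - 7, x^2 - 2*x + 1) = x - 1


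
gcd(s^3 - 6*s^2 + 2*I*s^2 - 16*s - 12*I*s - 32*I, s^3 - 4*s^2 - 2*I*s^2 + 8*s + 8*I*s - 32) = s + 2*I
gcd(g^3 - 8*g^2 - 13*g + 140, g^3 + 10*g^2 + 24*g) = g + 4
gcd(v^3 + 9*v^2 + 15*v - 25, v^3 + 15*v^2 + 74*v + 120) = v + 5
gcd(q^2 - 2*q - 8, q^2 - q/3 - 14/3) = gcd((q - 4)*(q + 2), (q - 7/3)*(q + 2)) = q + 2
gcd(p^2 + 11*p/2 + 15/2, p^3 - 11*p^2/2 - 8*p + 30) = p + 5/2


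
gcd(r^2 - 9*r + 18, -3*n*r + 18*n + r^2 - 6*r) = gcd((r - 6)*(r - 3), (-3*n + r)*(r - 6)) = r - 6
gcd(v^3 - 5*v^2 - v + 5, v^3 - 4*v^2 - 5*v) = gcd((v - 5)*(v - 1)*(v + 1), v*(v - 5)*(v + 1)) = v^2 - 4*v - 5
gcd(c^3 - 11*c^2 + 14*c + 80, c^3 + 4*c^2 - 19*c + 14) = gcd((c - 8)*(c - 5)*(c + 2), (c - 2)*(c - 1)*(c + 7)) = 1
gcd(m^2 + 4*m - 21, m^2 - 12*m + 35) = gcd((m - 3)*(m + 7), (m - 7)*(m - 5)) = 1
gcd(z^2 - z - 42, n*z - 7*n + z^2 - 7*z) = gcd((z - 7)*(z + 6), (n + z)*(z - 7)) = z - 7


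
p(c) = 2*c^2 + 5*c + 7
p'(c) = 4*c + 5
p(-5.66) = 42.77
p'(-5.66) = -17.64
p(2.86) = 37.66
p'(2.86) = 16.44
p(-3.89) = 17.81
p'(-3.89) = -10.56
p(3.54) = 49.76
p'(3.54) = 19.16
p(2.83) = 37.17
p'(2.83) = 16.32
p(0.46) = 9.72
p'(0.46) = 6.84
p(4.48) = 69.54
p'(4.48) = 22.92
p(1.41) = 18.03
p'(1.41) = 10.64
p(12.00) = 355.00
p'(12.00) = 53.00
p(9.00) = 214.00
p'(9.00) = 41.00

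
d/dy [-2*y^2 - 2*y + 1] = -4*y - 2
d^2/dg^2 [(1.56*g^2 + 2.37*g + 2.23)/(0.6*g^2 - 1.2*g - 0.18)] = (3.9528*g^3 + 5.82768*g^2 - 8.09784*g + 5.981328)/(0.216*g^6 - 1.296*g^5 + 2.3976*g^4 - 0.9504*g^3 - 0.71928*g^2 - 0.11664*g - 0.005832)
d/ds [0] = 0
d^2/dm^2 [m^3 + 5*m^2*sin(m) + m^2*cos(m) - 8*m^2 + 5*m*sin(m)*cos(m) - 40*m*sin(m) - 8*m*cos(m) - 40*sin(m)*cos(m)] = -5*m^2*sin(m) - m^2*cos(m) + 36*m*sin(m) - 10*m*sin(2*m) + 28*m*cos(m) + 6*m + 26*sin(m) + 80*sin(2*m) - 78*cos(m) + 10*cos(2*m) - 16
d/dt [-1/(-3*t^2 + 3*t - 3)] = (1 - 2*t)/(3*(t^2 - t + 1)^2)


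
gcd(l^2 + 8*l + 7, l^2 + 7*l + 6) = l + 1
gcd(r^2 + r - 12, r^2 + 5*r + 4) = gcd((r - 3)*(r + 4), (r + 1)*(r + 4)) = r + 4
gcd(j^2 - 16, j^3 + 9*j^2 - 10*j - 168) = j - 4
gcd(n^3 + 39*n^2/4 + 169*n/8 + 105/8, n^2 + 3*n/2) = n + 3/2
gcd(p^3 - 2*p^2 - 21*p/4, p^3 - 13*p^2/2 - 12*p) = p^2 + 3*p/2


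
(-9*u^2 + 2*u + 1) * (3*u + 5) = -27*u^3 - 39*u^2 + 13*u + 5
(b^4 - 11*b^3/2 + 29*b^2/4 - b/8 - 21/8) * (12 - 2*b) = -2*b^5 + 23*b^4 - 161*b^3/2 + 349*b^2/4 + 15*b/4 - 63/2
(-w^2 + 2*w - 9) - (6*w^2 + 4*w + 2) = -7*w^2 - 2*w - 11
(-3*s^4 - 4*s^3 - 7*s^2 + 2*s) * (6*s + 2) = -18*s^5 - 30*s^4 - 50*s^3 - 2*s^2 + 4*s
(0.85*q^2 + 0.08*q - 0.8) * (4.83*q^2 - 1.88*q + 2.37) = 4.1055*q^4 - 1.2116*q^3 - 1.9999*q^2 + 1.6936*q - 1.896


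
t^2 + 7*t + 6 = (t + 1)*(t + 6)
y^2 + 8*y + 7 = (y + 1)*(y + 7)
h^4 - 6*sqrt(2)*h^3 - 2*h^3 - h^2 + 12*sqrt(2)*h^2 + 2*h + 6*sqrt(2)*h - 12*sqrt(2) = (h - 2)*(h - 1)*(h + 1)*(h - 6*sqrt(2))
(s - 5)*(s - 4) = s^2 - 9*s + 20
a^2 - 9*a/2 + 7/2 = (a - 7/2)*(a - 1)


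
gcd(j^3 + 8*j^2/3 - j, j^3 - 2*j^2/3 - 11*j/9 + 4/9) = j - 1/3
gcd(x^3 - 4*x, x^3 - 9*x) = x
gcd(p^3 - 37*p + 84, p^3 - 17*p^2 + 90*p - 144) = p - 3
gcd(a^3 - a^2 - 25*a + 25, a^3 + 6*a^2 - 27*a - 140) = a - 5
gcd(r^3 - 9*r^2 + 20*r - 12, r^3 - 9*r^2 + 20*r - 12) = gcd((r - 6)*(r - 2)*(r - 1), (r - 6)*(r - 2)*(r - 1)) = r^3 - 9*r^2 + 20*r - 12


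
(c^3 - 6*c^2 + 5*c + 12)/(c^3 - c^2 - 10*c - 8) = (c - 3)/(c + 2)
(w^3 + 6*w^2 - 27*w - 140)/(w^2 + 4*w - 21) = (w^2 - w - 20)/(w - 3)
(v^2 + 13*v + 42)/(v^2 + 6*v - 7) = (v + 6)/(v - 1)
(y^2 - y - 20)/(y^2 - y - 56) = (-y^2 + y + 20)/(-y^2 + y + 56)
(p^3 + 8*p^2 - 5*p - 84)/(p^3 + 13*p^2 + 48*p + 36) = (p^3 + 8*p^2 - 5*p - 84)/(p^3 + 13*p^2 + 48*p + 36)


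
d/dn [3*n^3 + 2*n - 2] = 9*n^2 + 2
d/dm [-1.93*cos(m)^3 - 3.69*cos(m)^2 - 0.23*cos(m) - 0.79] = (5.79*cos(m)^2 + 7.38*cos(m) + 0.23)*sin(m)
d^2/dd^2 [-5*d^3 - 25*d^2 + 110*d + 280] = -30*d - 50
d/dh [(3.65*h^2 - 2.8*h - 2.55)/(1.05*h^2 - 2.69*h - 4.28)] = (-6.8785*h^2 - 25.889*h + 5.1245)/(1.1025*h^4 - 5.649*h^3 - 1.7519*h^2 + 23.0264*h + 18.3184)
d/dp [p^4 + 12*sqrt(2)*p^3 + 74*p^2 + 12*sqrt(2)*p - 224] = 4*p^3 + 36*sqrt(2)*p^2 + 148*p + 12*sqrt(2)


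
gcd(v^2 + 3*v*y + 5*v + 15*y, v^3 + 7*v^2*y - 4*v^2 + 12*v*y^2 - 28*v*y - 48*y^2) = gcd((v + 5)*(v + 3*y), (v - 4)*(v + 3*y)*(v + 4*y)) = v + 3*y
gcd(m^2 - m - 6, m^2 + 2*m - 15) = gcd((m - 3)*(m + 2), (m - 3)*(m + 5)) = m - 3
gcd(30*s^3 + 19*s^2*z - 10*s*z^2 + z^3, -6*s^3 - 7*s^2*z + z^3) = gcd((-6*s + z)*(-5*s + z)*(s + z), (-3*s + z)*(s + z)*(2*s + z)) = s + z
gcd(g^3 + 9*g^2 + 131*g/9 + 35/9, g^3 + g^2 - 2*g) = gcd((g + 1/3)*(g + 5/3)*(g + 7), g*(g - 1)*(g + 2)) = 1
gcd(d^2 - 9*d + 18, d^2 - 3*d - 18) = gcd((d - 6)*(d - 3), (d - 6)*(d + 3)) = d - 6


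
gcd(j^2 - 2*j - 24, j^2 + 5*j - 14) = 1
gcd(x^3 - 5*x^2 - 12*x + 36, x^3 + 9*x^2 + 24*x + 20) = 1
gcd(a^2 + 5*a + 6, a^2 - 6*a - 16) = a + 2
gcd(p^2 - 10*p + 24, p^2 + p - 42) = p - 6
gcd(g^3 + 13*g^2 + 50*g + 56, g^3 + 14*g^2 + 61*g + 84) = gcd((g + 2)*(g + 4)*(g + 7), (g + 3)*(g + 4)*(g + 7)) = g^2 + 11*g + 28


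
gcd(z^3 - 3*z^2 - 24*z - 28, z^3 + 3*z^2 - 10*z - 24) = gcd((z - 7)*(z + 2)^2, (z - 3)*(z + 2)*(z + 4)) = z + 2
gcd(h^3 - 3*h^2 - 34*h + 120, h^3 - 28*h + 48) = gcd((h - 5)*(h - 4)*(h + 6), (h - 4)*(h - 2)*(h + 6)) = h^2 + 2*h - 24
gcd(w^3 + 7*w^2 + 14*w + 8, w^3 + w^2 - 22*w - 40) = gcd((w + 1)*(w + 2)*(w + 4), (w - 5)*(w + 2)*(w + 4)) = w^2 + 6*w + 8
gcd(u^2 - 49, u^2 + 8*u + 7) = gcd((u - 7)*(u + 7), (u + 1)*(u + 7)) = u + 7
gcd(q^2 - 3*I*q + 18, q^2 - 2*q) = 1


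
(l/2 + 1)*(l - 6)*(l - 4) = l^3/2 - 4*l^2 + 2*l + 24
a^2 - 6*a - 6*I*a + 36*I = (a - 6)*(a - 6*I)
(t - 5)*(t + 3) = t^2 - 2*t - 15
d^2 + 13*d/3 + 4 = (d + 4/3)*(d + 3)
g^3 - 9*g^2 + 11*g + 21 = (g - 7)*(g - 3)*(g + 1)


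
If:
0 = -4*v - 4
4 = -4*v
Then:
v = -1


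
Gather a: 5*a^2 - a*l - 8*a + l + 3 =5*a^2 + a*(-l - 8) + l + 3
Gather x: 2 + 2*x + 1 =2*x + 3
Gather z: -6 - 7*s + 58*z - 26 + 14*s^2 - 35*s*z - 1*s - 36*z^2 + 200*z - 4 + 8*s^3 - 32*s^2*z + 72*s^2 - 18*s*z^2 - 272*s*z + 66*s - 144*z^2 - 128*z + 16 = 8*s^3 + 86*s^2 + 58*s + z^2*(-18*s - 180) + z*(-32*s^2 - 307*s + 130) - 20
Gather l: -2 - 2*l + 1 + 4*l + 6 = 2*l + 5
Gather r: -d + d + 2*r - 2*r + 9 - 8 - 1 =0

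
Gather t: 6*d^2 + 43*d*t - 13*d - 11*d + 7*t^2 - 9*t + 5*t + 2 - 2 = 6*d^2 - 24*d + 7*t^2 + t*(43*d - 4)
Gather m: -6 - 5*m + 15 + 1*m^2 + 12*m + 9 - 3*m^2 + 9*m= -2*m^2 + 16*m + 18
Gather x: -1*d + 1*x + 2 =-d + x + 2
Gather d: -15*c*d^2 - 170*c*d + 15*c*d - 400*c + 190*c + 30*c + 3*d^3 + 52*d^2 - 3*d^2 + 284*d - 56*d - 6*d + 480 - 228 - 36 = -180*c + 3*d^3 + d^2*(49 - 15*c) + d*(222 - 155*c) + 216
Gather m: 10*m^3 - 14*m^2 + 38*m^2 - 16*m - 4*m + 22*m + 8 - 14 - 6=10*m^3 + 24*m^2 + 2*m - 12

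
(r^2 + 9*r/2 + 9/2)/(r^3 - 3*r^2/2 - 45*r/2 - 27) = 1/(r - 6)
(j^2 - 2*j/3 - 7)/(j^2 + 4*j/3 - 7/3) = (j - 3)/(j - 1)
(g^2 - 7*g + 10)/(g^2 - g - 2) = (g - 5)/(g + 1)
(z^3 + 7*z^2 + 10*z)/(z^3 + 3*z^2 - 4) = z*(z + 5)/(z^2 + z - 2)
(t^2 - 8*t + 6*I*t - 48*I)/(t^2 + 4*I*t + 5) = (t^2 + t*(-8 + 6*I) - 48*I)/(t^2 + 4*I*t + 5)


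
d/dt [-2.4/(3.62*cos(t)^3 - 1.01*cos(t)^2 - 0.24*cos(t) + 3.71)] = (-26.064*cos(t)^2 + 4.848*cos(t) + 0.576)*sin(t)/(3.62*cos(t)^3 - 1.01*cos(t)^2 - 0.24*cos(t) + 3.71)^2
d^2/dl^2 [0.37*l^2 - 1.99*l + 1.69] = 0.740000000000000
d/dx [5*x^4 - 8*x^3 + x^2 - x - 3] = 20*x^3 - 24*x^2 + 2*x - 1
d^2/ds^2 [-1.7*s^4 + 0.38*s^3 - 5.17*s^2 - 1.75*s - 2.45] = -20.4*s^2 + 2.28*s - 10.34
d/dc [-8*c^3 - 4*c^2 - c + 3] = -24*c^2 - 8*c - 1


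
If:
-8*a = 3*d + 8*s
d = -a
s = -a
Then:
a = 0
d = 0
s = 0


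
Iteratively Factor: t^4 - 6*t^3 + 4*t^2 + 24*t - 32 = (t + 2)*(t^3 - 8*t^2 + 20*t - 16) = (t - 4)*(t + 2)*(t^2 - 4*t + 4) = (t - 4)*(t - 2)*(t + 2)*(t - 2)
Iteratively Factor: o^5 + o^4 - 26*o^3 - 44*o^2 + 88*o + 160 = (o + 2)*(o^4 - o^3 - 24*o^2 + 4*o + 80) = (o - 5)*(o + 2)*(o^3 + 4*o^2 - 4*o - 16) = (o - 5)*(o + 2)*(o + 4)*(o^2 - 4) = (o - 5)*(o - 2)*(o + 2)*(o + 4)*(o + 2)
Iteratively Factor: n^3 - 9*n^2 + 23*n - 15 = (n - 1)*(n^2 - 8*n + 15) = (n - 3)*(n - 1)*(n - 5)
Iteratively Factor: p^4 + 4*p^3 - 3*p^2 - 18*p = (p)*(p^3 + 4*p^2 - 3*p - 18) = p*(p + 3)*(p^2 + p - 6) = p*(p + 3)^2*(p - 2)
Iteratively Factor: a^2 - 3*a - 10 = (a - 5)*(a + 2)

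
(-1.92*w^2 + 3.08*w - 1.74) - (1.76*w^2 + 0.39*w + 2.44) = -3.68*w^2 + 2.69*w - 4.18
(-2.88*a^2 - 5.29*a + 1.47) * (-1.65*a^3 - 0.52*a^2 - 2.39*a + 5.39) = 4.752*a^5 + 10.2261*a^4 + 7.2085*a^3 - 3.6445*a^2 - 32.0264*a + 7.9233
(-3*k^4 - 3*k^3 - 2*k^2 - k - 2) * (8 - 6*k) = 18*k^5 - 6*k^4 - 12*k^3 - 10*k^2 + 4*k - 16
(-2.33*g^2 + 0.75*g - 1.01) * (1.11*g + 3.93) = -2.5863*g^3 - 8.3244*g^2 + 1.8264*g - 3.9693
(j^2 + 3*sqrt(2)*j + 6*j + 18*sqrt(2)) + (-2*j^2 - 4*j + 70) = -j^2 + 2*j + 3*sqrt(2)*j + 18*sqrt(2) + 70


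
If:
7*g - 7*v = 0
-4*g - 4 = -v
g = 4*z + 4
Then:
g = -4/3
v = -4/3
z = -4/3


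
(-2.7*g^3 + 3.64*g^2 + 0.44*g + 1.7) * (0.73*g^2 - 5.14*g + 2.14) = -1.971*g^5 + 16.5352*g^4 - 24.1664*g^3 + 6.769*g^2 - 7.7964*g + 3.638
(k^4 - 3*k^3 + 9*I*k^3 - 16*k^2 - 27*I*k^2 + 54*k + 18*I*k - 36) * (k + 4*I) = k^5 - 3*k^4 + 13*I*k^4 - 52*k^3 - 39*I*k^3 + 162*k^2 - 46*I*k^2 - 108*k + 216*I*k - 144*I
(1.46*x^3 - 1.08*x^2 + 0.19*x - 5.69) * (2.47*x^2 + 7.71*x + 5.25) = 3.6062*x^5 + 8.589*x^4 - 0.192500000000001*x^3 - 18.2594*x^2 - 42.8724*x - 29.8725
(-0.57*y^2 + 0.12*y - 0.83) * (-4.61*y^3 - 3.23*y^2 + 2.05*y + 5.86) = 2.6277*y^5 + 1.2879*y^4 + 2.2702*y^3 - 0.4133*y^2 - 0.9983*y - 4.8638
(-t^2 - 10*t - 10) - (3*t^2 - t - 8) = -4*t^2 - 9*t - 2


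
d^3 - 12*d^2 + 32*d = d*(d - 8)*(d - 4)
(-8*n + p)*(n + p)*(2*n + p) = -16*n^3 - 22*n^2*p - 5*n*p^2 + p^3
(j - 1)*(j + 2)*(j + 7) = j^3 + 8*j^2 + 5*j - 14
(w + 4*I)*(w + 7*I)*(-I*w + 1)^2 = -w^4 - 13*I*w^3 + 51*w^2 + 67*I*w - 28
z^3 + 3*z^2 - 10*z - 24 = (z - 3)*(z + 2)*(z + 4)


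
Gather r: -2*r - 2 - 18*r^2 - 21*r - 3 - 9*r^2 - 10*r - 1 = -27*r^2 - 33*r - 6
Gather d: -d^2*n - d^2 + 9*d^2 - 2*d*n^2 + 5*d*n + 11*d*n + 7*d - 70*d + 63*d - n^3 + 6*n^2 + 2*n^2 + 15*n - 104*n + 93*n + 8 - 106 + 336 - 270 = d^2*(8 - n) + d*(-2*n^2 + 16*n) - n^3 + 8*n^2 + 4*n - 32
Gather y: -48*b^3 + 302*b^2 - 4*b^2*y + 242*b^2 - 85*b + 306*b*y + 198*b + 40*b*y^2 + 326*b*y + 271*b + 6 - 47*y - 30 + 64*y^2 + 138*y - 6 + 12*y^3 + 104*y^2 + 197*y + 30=-48*b^3 + 544*b^2 + 384*b + 12*y^3 + y^2*(40*b + 168) + y*(-4*b^2 + 632*b + 288)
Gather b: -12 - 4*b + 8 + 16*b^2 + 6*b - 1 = 16*b^2 + 2*b - 5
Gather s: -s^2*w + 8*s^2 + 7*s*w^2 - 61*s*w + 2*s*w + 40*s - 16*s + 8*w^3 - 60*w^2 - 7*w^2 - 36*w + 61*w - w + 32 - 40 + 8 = s^2*(8 - w) + s*(7*w^2 - 59*w + 24) + 8*w^3 - 67*w^2 + 24*w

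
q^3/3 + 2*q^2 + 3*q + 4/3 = (q/3 + 1/3)*(q + 1)*(q + 4)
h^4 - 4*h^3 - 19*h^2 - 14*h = h*(h - 7)*(h + 1)*(h + 2)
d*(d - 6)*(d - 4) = d^3 - 10*d^2 + 24*d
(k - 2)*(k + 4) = k^2 + 2*k - 8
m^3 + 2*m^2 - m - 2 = (m - 1)*(m + 1)*(m + 2)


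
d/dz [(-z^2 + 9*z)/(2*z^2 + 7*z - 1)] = (-25*z^2 + 2*z - 9)/(4*z^4 + 28*z^3 + 45*z^2 - 14*z + 1)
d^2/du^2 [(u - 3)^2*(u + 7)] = 6*u + 2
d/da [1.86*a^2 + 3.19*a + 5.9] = 3.72*a + 3.19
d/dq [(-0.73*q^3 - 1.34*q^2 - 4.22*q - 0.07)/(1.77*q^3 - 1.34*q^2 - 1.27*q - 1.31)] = (3.35*q^4 + 16.793*q^3 - 0.712399999999999*q^2 + 3.3232*q + 5.4393)/(3.1329*q^6 - 4.7436*q^5 - 2.7002*q^4 - 1.2338*q^3 + 5.1237*q^2 + 3.3274*q + 1.7161)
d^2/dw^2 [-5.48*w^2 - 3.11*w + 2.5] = -10.9600000000000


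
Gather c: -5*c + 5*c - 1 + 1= 0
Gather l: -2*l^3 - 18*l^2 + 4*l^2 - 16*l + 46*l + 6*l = -2*l^3 - 14*l^2 + 36*l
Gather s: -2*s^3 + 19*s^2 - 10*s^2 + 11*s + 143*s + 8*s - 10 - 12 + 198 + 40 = -2*s^3 + 9*s^2 + 162*s + 216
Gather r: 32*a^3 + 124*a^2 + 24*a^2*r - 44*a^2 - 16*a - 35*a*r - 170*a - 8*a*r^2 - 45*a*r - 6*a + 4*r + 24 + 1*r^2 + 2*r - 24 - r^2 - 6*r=32*a^3 + 80*a^2 - 8*a*r^2 - 192*a + r*(24*a^2 - 80*a)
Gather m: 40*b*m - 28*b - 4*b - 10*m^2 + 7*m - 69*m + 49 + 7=-32*b - 10*m^2 + m*(40*b - 62) + 56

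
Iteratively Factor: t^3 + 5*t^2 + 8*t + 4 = (t + 1)*(t^2 + 4*t + 4) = (t + 1)*(t + 2)*(t + 2)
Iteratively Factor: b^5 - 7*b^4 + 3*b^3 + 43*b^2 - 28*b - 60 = (b - 3)*(b^4 - 4*b^3 - 9*b^2 + 16*b + 20) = (b - 3)*(b - 2)*(b^3 - 2*b^2 - 13*b - 10) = (b - 3)*(b - 2)*(b + 1)*(b^2 - 3*b - 10) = (b - 5)*(b - 3)*(b - 2)*(b + 1)*(b + 2)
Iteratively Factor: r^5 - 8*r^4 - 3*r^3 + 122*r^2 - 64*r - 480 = (r - 5)*(r^4 - 3*r^3 - 18*r^2 + 32*r + 96) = (r - 5)*(r - 4)*(r^3 + r^2 - 14*r - 24) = (r - 5)*(r - 4)*(r + 2)*(r^2 - r - 12) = (r - 5)*(r - 4)^2*(r + 2)*(r + 3)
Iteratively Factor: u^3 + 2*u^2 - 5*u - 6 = (u + 1)*(u^2 + u - 6) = (u - 2)*(u + 1)*(u + 3)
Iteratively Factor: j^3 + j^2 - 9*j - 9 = (j + 3)*(j^2 - 2*j - 3) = (j + 1)*(j + 3)*(j - 3)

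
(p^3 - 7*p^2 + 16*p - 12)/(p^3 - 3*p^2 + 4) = (p - 3)/(p + 1)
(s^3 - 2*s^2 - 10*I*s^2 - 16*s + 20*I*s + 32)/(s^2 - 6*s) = (s^3 + s^2*(-2 - 10*I) + 4*s*(-4 + 5*I) + 32)/(s*(s - 6))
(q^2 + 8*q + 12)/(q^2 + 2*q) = (q + 6)/q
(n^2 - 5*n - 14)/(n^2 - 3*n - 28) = (n + 2)/(n + 4)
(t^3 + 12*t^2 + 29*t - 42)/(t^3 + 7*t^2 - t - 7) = (t + 6)/(t + 1)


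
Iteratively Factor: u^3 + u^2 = (u)*(u^2 + u) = u*(u + 1)*(u)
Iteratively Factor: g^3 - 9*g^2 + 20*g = (g)*(g^2 - 9*g + 20) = g*(g - 4)*(g - 5)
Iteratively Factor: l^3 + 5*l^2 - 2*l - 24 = (l + 3)*(l^2 + 2*l - 8) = (l + 3)*(l + 4)*(l - 2)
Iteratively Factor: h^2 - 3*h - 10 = (h + 2)*(h - 5)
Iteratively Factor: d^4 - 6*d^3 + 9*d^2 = (d)*(d^3 - 6*d^2 + 9*d) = d*(d - 3)*(d^2 - 3*d) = d^2*(d - 3)*(d - 3)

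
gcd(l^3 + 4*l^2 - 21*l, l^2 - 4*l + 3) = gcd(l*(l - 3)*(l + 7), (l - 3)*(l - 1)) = l - 3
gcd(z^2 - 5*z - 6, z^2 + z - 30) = 1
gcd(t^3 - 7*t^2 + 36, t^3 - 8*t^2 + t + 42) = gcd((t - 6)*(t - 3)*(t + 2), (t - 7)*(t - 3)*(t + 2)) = t^2 - t - 6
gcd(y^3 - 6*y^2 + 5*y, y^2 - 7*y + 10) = y - 5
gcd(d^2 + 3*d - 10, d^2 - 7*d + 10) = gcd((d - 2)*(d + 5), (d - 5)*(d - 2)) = d - 2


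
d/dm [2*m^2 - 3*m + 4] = 4*m - 3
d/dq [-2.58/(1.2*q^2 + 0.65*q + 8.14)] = (6.192*q + 1.677)/(1.2*q^2 + 0.65*q + 8.14)^2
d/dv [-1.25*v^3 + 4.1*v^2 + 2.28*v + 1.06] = -3.75*v^2 + 8.2*v + 2.28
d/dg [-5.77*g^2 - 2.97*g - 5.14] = -11.54*g - 2.97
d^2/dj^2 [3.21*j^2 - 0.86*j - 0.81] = 6.42000000000000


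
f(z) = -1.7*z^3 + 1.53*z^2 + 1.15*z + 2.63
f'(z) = -5.1*z^2 + 3.06*z + 1.15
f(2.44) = -10.15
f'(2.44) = -21.75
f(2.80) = -19.47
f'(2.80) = -30.27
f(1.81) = -0.36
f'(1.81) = -10.02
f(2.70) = -16.57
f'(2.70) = -27.77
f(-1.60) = 11.67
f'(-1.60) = -16.80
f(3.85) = -67.28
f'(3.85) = -62.66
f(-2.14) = 23.84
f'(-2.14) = -28.75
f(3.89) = -69.81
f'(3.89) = -64.12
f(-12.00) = 3146.75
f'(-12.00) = -769.97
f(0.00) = 2.63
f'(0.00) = 1.15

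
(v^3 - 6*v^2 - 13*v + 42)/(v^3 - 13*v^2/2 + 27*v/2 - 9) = 2*(v^2 - 4*v - 21)/(2*v^2 - 9*v + 9)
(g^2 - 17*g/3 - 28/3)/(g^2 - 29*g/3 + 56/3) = (3*g + 4)/(3*g - 8)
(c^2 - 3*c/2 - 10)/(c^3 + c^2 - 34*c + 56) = (c + 5/2)/(c^2 + 5*c - 14)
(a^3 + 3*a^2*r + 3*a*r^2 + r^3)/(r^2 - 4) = (a^3 + 3*a^2*r + 3*a*r^2 + r^3)/(r^2 - 4)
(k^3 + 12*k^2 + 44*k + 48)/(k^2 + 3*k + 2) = (k^2 + 10*k + 24)/(k + 1)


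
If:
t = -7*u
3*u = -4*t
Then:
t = 0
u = 0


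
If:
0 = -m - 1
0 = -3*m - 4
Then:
No Solution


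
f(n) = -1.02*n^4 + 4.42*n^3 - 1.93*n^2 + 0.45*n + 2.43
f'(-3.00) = 241.53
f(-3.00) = -218.25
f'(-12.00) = 9006.45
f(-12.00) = -29069.37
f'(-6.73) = 1870.68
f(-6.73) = -3527.80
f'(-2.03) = 97.06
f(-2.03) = -60.73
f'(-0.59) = 8.18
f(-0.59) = 0.46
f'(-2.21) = 117.78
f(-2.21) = -80.03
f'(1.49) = 10.64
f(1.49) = 8.41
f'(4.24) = -88.53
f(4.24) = -23.10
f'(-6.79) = 1915.23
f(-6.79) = -3641.37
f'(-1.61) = 58.06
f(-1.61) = -28.60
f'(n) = -4.08*n^3 + 13.26*n^2 - 3.86*n + 0.45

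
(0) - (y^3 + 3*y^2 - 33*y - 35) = -y^3 - 3*y^2 + 33*y + 35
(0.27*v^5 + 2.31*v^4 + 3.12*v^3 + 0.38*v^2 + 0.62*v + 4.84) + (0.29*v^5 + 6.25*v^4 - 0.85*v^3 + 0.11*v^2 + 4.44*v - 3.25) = 0.56*v^5 + 8.56*v^4 + 2.27*v^3 + 0.49*v^2 + 5.06*v + 1.59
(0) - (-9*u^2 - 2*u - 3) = 9*u^2 + 2*u + 3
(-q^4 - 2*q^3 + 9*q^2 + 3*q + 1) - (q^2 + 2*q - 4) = -q^4 - 2*q^3 + 8*q^2 + q + 5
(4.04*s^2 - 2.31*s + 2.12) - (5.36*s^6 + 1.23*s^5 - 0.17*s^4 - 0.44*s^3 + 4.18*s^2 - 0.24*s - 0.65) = -5.36*s^6 - 1.23*s^5 + 0.17*s^4 + 0.44*s^3 - 0.14*s^2 - 2.07*s + 2.77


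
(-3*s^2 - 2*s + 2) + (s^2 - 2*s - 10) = -2*s^2 - 4*s - 8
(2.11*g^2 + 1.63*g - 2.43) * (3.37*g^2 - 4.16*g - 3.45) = 7.1107*g^4 - 3.2845*g^3 - 22.2494*g^2 + 4.4853*g + 8.3835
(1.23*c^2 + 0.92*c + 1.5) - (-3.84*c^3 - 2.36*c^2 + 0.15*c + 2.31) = 3.84*c^3 + 3.59*c^2 + 0.77*c - 0.81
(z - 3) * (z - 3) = z^2 - 6*z + 9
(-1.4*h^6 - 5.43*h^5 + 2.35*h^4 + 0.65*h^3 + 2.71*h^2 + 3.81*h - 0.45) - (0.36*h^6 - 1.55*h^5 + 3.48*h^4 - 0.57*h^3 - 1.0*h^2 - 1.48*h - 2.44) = -1.76*h^6 - 3.88*h^5 - 1.13*h^4 + 1.22*h^3 + 3.71*h^2 + 5.29*h + 1.99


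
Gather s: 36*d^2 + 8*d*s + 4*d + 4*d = 36*d^2 + 8*d*s + 8*d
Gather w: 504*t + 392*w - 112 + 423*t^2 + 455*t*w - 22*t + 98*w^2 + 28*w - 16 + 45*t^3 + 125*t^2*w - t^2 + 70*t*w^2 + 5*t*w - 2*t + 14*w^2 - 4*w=45*t^3 + 422*t^2 + 480*t + w^2*(70*t + 112) + w*(125*t^2 + 460*t + 416) - 128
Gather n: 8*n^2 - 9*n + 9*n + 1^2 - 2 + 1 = 8*n^2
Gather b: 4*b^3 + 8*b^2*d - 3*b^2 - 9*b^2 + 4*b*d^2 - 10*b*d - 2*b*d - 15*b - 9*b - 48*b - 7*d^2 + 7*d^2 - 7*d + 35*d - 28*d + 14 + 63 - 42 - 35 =4*b^3 + b^2*(8*d - 12) + b*(4*d^2 - 12*d - 72)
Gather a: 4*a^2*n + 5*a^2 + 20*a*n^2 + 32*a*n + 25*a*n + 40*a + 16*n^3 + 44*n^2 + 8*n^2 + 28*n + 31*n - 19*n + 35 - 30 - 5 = a^2*(4*n + 5) + a*(20*n^2 + 57*n + 40) + 16*n^3 + 52*n^2 + 40*n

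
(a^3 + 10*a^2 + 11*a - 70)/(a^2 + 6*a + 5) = (a^2 + 5*a - 14)/(a + 1)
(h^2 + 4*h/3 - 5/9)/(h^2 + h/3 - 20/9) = (3*h - 1)/(3*h - 4)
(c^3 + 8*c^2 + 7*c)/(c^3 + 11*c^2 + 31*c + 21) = c/(c + 3)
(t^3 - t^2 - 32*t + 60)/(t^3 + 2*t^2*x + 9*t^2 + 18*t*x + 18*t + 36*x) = (t^2 - 7*t + 10)/(t^2 + 2*t*x + 3*t + 6*x)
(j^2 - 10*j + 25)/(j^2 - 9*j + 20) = (j - 5)/(j - 4)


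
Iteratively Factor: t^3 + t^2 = (t + 1)*(t^2) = t*(t + 1)*(t)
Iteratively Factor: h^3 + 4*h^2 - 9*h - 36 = (h + 4)*(h^2 - 9) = (h + 3)*(h + 4)*(h - 3)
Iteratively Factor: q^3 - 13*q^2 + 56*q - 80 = (q - 4)*(q^2 - 9*q + 20) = (q - 4)^2*(q - 5)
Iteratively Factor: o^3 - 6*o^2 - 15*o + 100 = (o - 5)*(o^2 - o - 20) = (o - 5)^2*(o + 4)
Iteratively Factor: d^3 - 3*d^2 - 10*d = (d + 2)*(d^2 - 5*d) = d*(d + 2)*(d - 5)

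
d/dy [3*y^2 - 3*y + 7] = 6*y - 3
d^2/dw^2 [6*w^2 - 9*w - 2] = 12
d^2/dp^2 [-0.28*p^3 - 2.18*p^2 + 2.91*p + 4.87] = -1.68*p - 4.36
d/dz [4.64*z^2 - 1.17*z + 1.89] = 9.28*z - 1.17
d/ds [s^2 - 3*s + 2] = 2*s - 3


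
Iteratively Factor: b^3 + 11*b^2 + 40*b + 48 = (b + 4)*(b^2 + 7*b + 12) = (b + 3)*(b + 4)*(b + 4)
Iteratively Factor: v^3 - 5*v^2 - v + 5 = (v - 5)*(v^2 - 1) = (v - 5)*(v - 1)*(v + 1)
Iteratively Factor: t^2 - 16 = (t + 4)*(t - 4)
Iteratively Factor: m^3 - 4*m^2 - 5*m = (m - 5)*(m^2 + m) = m*(m - 5)*(m + 1)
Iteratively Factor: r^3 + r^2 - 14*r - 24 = (r - 4)*(r^2 + 5*r + 6) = (r - 4)*(r + 2)*(r + 3)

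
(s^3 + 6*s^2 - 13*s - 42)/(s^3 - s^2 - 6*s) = (s + 7)/s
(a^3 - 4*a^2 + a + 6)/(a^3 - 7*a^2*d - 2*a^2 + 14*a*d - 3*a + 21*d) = (a - 2)/(a - 7*d)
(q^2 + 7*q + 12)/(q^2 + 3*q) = (q + 4)/q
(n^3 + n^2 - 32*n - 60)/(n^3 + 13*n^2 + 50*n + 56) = (n^2 - n - 30)/(n^2 + 11*n + 28)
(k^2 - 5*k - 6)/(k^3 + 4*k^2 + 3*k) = (k - 6)/(k*(k + 3))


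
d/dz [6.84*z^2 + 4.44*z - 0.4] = 13.68*z + 4.44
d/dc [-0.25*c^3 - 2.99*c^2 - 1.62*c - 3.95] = -0.75*c^2 - 5.98*c - 1.62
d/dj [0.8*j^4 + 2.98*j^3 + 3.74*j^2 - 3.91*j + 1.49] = 3.2*j^3 + 8.94*j^2 + 7.48*j - 3.91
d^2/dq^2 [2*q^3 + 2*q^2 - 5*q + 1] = 12*q + 4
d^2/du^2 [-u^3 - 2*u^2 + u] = -6*u - 4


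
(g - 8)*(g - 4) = g^2 - 12*g + 32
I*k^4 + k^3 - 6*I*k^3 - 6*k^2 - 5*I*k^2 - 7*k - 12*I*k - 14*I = (k - 7)*(k - 2*I)*(k + I)*(I*k + I)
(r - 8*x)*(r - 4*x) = r^2 - 12*r*x + 32*x^2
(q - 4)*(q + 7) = q^2 + 3*q - 28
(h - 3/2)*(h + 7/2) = h^2 + 2*h - 21/4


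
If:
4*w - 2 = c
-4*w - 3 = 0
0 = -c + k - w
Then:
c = -5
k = -23/4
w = -3/4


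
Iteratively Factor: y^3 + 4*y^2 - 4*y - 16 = (y + 4)*(y^2 - 4) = (y - 2)*(y + 4)*(y + 2)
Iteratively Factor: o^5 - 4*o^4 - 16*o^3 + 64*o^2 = (o)*(o^4 - 4*o^3 - 16*o^2 + 64*o) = o*(o - 4)*(o^3 - 16*o) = o*(o - 4)^2*(o^2 + 4*o) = o^2*(o - 4)^2*(o + 4)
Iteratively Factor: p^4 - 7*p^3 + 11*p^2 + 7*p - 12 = (p - 3)*(p^3 - 4*p^2 - p + 4) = (p - 4)*(p - 3)*(p^2 - 1) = (p - 4)*(p - 3)*(p + 1)*(p - 1)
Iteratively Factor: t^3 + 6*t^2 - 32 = (t - 2)*(t^2 + 8*t + 16) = (t - 2)*(t + 4)*(t + 4)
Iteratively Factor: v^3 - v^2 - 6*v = (v + 2)*(v^2 - 3*v) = v*(v + 2)*(v - 3)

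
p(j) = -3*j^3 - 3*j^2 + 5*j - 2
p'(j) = -9*j^2 - 6*j + 5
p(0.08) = -1.62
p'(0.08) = 4.46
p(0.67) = -0.90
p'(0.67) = -3.06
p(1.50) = -11.38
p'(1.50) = -24.25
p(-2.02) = 0.39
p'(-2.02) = -19.60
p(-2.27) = 6.28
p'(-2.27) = -27.76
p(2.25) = -40.11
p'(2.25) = -54.06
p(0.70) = -1.00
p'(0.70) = -3.61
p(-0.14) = -2.75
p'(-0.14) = 5.66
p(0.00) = -2.00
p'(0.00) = 5.00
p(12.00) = -5558.00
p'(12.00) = -1363.00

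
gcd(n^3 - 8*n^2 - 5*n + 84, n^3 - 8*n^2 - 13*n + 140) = n - 7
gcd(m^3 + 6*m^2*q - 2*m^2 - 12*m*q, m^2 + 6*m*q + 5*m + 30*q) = m + 6*q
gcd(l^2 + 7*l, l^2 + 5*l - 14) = l + 7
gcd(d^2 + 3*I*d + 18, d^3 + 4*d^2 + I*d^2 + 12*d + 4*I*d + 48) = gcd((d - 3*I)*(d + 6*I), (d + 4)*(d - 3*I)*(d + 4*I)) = d - 3*I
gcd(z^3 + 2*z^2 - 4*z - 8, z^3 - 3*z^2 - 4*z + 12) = z^2 - 4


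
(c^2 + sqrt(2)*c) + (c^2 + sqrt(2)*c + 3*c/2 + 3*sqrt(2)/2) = 2*c^2 + 3*c/2 + 2*sqrt(2)*c + 3*sqrt(2)/2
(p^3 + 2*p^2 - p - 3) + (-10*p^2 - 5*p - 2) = p^3 - 8*p^2 - 6*p - 5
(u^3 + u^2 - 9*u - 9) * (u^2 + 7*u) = u^5 + 8*u^4 - 2*u^3 - 72*u^2 - 63*u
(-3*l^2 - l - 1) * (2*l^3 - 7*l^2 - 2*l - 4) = -6*l^5 + 19*l^4 + 11*l^3 + 21*l^2 + 6*l + 4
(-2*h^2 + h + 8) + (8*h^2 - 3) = 6*h^2 + h + 5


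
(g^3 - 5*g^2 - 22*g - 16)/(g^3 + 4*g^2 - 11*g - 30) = (g^2 - 7*g - 8)/(g^2 + 2*g - 15)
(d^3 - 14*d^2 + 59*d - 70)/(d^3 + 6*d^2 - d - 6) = (d^3 - 14*d^2 + 59*d - 70)/(d^3 + 6*d^2 - d - 6)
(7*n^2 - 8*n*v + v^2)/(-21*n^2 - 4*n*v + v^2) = (-n + v)/(3*n + v)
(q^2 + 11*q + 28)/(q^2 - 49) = (q + 4)/(q - 7)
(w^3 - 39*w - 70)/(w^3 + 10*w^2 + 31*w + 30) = (w - 7)/(w + 3)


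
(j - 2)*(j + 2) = j^2 - 4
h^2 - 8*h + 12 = (h - 6)*(h - 2)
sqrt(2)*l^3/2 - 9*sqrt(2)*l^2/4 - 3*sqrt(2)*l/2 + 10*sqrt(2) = (l - 4)*(l - 5/2)*(sqrt(2)*l/2 + sqrt(2))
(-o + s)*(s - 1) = -o*s + o + s^2 - s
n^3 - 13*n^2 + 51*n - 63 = (n - 7)*(n - 3)^2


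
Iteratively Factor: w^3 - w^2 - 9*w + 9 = (w - 3)*(w^2 + 2*w - 3) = (w - 3)*(w + 3)*(w - 1)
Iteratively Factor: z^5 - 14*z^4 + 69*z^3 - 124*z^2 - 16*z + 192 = (z - 4)*(z^4 - 10*z^3 + 29*z^2 - 8*z - 48) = (z - 4)^2*(z^3 - 6*z^2 + 5*z + 12) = (z - 4)^3*(z^2 - 2*z - 3) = (z - 4)^3*(z + 1)*(z - 3)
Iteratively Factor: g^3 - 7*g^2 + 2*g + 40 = (g - 4)*(g^2 - 3*g - 10) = (g - 4)*(g + 2)*(g - 5)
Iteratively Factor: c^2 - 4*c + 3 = (c - 1)*(c - 3)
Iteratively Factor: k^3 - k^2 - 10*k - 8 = (k + 1)*(k^2 - 2*k - 8) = (k - 4)*(k + 1)*(k + 2)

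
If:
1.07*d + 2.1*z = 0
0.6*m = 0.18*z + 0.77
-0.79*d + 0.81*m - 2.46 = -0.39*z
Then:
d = -1.28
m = 1.48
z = 0.65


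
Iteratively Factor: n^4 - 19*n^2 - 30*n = (n + 3)*(n^3 - 3*n^2 - 10*n) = (n + 2)*(n + 3)*(n^2 - 5*n) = n*(n + 2)*(n + 3)*(n - 5)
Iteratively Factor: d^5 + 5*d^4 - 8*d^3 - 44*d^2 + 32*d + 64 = (d + 4)*(d^4 + d^3 - 12*d^2 + 4*d + 16) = (d + 1)*(d + 4)*(d^3 - 12*d + 16) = (d - 2)*(d + 1)*(d + 4)*(d^2 + 2*d - 8) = (d - 2)*(d + 1)*(d + 4)^2*(d - 2)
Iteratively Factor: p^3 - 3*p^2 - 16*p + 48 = (p + 4)*(p^2 - 7*p + 12) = (p - 3)*(p + 4)*(p - 4)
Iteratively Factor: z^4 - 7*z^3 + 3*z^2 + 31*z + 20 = (z + 1)*(z^3 - 8*z^2 + 11*z + 20) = (z - 4)*(z + 1)*(z^2 - 4*z - 5) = (z - 5)*(z - 4)*(z + 1)*(z + 1)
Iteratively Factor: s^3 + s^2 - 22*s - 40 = (s + 4)*(s^2 - 3*s - 10) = (s + 2)*(s + 4)*(s - 5)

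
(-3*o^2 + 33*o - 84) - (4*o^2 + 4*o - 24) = -7*o^2 + 29*o - 60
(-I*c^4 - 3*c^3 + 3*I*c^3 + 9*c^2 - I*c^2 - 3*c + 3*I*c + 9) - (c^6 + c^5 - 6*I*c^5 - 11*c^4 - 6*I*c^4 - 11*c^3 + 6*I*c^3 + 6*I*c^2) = -c^6 - c^5 + 6*I*c^5 + 11*c^4 + 5*I*c^4 + 8*c^3 - 3*I*c^3 + 9*c^2 - 7*I*c^2 - 3*c + 3*I*c + 9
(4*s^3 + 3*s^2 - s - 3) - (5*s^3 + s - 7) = -s^3 + 3*s^2 - 2*s + 4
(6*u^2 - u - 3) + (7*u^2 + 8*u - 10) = 13*u^2 + 7*u - 13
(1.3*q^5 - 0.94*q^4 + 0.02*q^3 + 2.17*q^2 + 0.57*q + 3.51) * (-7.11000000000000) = -9.243*q^5 + 6.6834*q^4 - 0.1422*q^3 - 15.4287*q^2 - 4.0527*q - 24.9561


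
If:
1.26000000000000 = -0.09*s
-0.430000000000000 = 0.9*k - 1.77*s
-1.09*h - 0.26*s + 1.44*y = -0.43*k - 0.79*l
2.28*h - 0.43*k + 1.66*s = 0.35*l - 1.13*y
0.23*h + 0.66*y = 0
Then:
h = 12.63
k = -28.01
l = 36.09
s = -14.00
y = -4.40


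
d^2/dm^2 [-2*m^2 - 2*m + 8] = -4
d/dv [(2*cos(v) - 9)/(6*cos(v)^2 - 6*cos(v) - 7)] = 4*(3*cos(v)^2 - 27*cos(v) + 17)*sin(v)/(6*sin(v)^2 + 6*cos(v) + 1)^2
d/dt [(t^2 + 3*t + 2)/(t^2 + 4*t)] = (t^2 - 4*t - 8)/(t^2*(t^2 + 8*t + 16))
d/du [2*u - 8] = 2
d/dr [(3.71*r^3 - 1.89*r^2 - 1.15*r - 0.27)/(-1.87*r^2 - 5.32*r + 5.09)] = (-6.9377*r^4 - 39.4744*r^3 + 64.556*r^2 - 20.25*r - 7.2899)/(3.4969*r^4 + 19.8968*r^3 + 9.2658*r^2 - 54.1576*r + 25.9081)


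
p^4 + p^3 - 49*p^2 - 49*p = p*(p - 7)*(p + 1)*(p + 7)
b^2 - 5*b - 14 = (b - 7)*(b + 2)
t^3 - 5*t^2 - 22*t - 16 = (t - 8)*(t + 1)*(t + 2)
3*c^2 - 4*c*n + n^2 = (-3*c + n)*(-c + n)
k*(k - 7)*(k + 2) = k^3 - 5*k^2 - 14*k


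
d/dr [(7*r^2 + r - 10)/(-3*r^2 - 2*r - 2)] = 11*(-r^2 - 8*r - 2)/(9*r^4 + 12*r^3 + 16*r^2 + 8*r + 4)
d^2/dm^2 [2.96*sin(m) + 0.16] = -2.96*sin(m)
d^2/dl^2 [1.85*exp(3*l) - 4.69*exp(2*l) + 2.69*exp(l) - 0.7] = (16.65*exp(2*l) - 18.76*exp(l) + 2.69)*exp(l)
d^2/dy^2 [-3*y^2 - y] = -6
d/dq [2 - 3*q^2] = -6*q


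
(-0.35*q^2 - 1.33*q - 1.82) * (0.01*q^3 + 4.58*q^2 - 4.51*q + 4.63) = -0.0035*q^5 - 1.6163*q^4 - 4.5311*q^3 - 3.9578*q^2 + 2.0503*q - 8.4266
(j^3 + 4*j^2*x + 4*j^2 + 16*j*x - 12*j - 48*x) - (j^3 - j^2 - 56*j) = 4*j^2*x + 5*j^2 + 16*j*x + 44*j - 48*x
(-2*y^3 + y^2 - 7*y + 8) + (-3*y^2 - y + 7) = -2*y^3 - 2*y^2 - 8*y + 15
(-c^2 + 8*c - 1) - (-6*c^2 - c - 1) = 5*c^2 + 9*c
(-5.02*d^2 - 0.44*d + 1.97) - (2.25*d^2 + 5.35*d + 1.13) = -7.27*d^2 - 5.79*d + 0.84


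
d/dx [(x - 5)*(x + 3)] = 2*x - 2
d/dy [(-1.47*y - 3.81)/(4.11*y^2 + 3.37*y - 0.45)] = (6.0417*y^2 + 31.3182*y + 13.5012)/(16.8921*y^4 + 27.7014*y^3 + 7.6579*y^2 - 3.033*y + 0.2025)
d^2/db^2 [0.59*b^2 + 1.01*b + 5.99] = 1.18000000000000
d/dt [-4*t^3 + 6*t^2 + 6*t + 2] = -12*t^2 + 12*t + 6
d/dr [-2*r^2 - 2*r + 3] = -4*r - 2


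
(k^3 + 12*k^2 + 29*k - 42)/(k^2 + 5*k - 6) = k + 7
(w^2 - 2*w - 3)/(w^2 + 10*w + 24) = (w^2 - 2*w - 3)/(w^2 + 10*w + 24)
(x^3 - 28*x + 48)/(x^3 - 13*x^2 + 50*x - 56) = (x + 6)/(x - 7)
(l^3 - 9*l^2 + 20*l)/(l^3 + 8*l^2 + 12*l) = (l^2 - 9*l + 20)/(l^2 + 8*l + 12)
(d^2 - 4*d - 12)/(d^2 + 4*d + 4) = (d - 6)/(d + 2)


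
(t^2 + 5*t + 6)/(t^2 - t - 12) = (t + 2)/(t - 4)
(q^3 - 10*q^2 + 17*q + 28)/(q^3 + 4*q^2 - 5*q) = (q^3 - 10*q^2 + 17*q + 28)/(q*(q^2 + 4*q - 5))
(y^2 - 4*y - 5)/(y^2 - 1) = (y - 5)/(y - 1)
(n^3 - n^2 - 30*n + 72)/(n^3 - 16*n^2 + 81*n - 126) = (n^2 + 2*n - 24)/(n^2 - 13*n + 42)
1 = 1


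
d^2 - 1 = (d - 1)*(d + 1)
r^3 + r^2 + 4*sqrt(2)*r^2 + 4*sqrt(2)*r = r*(r + 1)*(r + 4*sqrt(2))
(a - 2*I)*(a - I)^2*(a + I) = a^4 - 3*I*a^3 - a^2 - 3*I*a - 2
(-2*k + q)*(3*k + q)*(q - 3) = -6*k^2*q + 18*k^2 + k*q^2 - 3*k*q + q^3 - 3*q^2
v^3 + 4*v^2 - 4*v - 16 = (v - 2)*(v + 2)*(v + 4)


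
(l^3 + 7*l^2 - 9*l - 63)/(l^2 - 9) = l + 7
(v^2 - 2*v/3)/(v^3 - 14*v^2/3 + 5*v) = (3*v - 2)/(3*v^2 - 14*v + 15)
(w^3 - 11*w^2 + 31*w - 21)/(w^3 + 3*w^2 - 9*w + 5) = (w^2 - 10*w + 21)/(w^2 + 4*w - 5)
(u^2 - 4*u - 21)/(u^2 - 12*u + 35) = (u + 3)/(u - 5)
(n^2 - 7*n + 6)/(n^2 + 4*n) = (n^2 - 7*n + 6)/(n*(n + 4))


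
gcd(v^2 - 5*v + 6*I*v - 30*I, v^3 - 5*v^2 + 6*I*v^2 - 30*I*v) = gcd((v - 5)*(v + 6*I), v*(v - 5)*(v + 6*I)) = v^2 + v*(-5 + 6*I) - 30*I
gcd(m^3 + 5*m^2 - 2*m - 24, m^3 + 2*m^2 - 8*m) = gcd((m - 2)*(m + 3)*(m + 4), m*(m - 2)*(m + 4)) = m^2 + 2*m - 8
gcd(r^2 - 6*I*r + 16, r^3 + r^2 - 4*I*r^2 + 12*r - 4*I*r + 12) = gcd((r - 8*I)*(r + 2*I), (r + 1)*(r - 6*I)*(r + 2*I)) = r + 2*I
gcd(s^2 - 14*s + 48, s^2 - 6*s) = s - 6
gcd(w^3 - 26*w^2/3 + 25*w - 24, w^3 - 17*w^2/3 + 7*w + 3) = w^2 - 6*w + 9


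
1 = 1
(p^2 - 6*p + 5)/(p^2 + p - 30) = (p - 1)/(p + 6)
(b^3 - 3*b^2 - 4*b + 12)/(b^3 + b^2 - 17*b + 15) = (b^2 - 4)/(b^2 + 4*b - 5)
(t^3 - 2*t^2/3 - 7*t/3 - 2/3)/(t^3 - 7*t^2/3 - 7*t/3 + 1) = (3*t^2 - 5*t - 2)/(3*t^2 - 10*t + 3)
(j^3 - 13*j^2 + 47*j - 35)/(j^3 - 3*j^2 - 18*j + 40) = (j^2 - 8*j + 7)/(j^2 + 2*j - 8)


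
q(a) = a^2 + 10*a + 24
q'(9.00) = 28.00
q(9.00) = 195.00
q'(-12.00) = -14.00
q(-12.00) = 48.00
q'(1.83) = 13.66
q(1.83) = 45.65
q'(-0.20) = 9.60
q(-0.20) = 22.04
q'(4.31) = 18.62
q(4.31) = 85.68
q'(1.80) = 13.60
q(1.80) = 45.24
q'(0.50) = 11.00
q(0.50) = 29.25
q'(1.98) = 13.96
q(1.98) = 47.72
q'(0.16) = 10.32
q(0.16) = 25.63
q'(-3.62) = 2.76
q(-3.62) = 0.90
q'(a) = 2*a + 10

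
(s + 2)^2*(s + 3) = s^3 + 7*s^2 + 16*s + 12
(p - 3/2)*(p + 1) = p^2 - p/2 - 3/2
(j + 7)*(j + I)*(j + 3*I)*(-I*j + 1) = -I*j^4 + 5*j^3 - 7*I*j^3 + 35*j^2 + 7*I*j^2 - 3*j + 49*I*j - 21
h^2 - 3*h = h*(h - 3)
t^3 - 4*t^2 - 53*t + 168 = (t - 8)*(t - 3)*(t + 7)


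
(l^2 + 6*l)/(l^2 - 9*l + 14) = l*(l + 6)/(l^2 - 9*l + 14)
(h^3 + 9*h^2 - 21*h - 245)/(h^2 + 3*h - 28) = (h^2 + 2*h - 35)/(h - 4)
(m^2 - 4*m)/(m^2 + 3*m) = (m - 4)/(m + 3)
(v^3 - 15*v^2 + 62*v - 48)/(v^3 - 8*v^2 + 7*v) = (v^2 - 14*v + 48)/(v*(v - 7))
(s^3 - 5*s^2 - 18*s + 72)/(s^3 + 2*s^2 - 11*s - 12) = (s - 6)/(s + 1)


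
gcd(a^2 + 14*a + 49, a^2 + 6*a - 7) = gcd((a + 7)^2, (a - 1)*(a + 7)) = a + 7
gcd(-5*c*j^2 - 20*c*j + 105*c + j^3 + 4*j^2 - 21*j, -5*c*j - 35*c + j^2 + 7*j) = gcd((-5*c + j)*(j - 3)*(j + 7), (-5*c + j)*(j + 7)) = 5*c*j + 35*c - j^2 - 7*j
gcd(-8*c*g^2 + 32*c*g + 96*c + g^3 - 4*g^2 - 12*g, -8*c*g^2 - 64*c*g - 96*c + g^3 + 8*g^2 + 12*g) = 8*c*g + 16*c - g^2 - 2*g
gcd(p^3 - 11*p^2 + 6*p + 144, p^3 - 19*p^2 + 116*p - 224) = p - 8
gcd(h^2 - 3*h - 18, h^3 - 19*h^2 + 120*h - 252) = h - 6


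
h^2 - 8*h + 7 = (h - 7)*(h - 1)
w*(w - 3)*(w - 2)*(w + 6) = w^4 + w^3 - 24*w^2 + 36*w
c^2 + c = c*(c + 1)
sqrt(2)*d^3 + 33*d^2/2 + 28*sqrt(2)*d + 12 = (d + 2*sqrt(2))*(d + 6*sqrt(2))*(sqrt(2)*d + 1/2)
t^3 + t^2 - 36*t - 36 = (t - 6)*(t + 1)*(t + 6)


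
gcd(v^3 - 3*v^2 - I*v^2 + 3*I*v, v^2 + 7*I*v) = v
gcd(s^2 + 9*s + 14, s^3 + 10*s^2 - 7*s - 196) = s + 7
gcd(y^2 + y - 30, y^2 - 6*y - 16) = 1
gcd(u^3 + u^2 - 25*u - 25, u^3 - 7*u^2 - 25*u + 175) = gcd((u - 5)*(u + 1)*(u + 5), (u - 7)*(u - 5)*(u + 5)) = u^2 - 25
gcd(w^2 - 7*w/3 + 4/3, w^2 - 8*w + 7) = w - 1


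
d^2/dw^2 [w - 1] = 0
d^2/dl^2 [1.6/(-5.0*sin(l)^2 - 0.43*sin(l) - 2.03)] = (160.0*sin(l)^4 + 10.32*sin(l)^3 - 304.66416*sin(l)^2 - 22.03664*sin(l) + 31.88832)/(5.0*sin(l)^2 + 0.43*sin(l) + 2.03)^3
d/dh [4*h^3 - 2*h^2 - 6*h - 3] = 12*h^2 - 4*h - 6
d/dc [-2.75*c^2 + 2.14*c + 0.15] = 2.14 - 5.5*c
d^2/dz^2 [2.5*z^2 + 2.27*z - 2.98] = 5.00000000000000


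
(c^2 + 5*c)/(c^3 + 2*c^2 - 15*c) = 1/(c - 3)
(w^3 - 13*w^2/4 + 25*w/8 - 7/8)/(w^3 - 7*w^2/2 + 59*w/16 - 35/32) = 4*(w - 1)/(4*w - 5)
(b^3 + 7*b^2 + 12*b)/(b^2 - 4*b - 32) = b*(b + 3)/(b - 8)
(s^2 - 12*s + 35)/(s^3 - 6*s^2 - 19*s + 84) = (s - 5)/(s^2 + s - 12)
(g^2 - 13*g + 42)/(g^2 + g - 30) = (g^2 - 13*g + 42)/(g^2 + g - 30)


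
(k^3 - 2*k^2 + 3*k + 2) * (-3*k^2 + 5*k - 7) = -3*k^5 + 11*k^4 - 26*k^3 + 23*k^2 - 11*k - 14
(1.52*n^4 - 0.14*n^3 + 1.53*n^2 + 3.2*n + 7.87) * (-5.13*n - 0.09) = -7.7976*n^5 + 0.5814*n^4 - 7.8363*n^3 - 16.5537*n^2 - 40.6611*n - 0.7083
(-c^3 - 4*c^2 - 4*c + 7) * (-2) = 2*c^3 + 8*c^2 + 8*c - 14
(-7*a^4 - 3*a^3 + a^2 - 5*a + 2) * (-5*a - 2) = 35*a^5 + 29*a^4 + a^3 + 23*a^2 - 4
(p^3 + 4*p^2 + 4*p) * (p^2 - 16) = p^5 + 4*p^4 - 12*p^3 - 64*p^2 - 64*p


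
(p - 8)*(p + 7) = p^2 - p - 56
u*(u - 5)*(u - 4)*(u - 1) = u^4 - 10*u^3 + 29*u^2 - 20*u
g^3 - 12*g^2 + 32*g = g*(g - 8)*(g - 4)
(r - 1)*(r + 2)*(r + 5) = r^3 + 6*r^2 + 3*r - 10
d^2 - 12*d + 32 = (d - 8)*(d - 4)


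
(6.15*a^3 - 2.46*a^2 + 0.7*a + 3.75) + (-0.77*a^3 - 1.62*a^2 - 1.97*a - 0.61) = 5.38*a^3 - 4.08*a^2 - 1.27*a + 3.14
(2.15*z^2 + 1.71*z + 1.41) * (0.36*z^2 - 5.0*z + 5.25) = 0.774*z^4 - 10.1344*z^3 + 3.2451*z^2 + 1.9275*z + 7.4025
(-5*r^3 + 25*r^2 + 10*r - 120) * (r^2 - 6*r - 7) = -5*r^5 + 55*r^4 - 105*r^3 - 355*r^2 + 650*r + 840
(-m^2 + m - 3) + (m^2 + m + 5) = 2*m + 2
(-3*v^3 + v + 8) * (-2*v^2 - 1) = 6*v^5 + v^3 - 16*v^2 - v - 8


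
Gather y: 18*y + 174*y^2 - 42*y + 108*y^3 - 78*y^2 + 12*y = 108*y^3 + 96*y^2 - 12*y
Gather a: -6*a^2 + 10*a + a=-6*a^2 + 11*a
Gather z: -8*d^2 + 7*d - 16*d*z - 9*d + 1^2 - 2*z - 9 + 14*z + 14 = -8*d^2 - 2*d + z*(12 - 16*d) + 6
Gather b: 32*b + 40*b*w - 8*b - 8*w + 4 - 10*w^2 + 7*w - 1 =b*(40*w + 24) - 10*w^2 - w + 3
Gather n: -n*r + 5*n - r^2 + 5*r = n*(5 - r) - r^2 + 5*r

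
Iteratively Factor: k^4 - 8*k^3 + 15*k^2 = (k - 3)*(k^3 - 5*k^2) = k*(k - 3)*(k^2 - 5*k) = k^2*(k - 3)*(k - 5)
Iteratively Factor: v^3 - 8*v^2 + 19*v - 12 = (v - 4)*(v^2 - 4*v + 3) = (v - 4)*(v - 1)*(v - 3)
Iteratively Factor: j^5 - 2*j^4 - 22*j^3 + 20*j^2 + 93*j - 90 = (j + 3)*(j^4 - 5*j^3 - 7*j^2 + 41*j - 30) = (j - 2)*(j + 3)*(j^3 - 3*j^2 - 13*j + 15) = (j - 2)*(j - 1)*(j + 3)*(j^2 - 2*j - 15) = (j - 2)*(j - 1)*(j + 3)^2*(j - 5)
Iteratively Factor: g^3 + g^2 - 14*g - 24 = (g + 3)*(g^2 - 2*g - 8) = (g - 4)*(g + 3)*(g + 2)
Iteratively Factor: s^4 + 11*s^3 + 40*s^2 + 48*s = (s + 4)*(s^3 + 7*s^2 + 12*s) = (s + 4)^2*(s^2 + 3*s) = s*(s + 4)^2*(s + 3)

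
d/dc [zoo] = 0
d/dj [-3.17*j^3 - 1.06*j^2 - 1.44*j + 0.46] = -9.51*j^2 - 2.12*j - 1.44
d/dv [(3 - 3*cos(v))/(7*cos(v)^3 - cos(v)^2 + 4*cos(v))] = 6*(-7*cos(v)^3 + 11*cos(v)^2 - cos(v) + 2)*sin(v)/((7*sin(v)^2 + cos(v) - 11)^2*cos(v)^2)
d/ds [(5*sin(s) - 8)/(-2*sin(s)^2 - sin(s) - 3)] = (10*sin(s)^2 - 32*sin(s) - 23)*cos(s)/(sin(s) - cos(2*s) + 4)^2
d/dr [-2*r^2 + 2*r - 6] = 2 - 4*r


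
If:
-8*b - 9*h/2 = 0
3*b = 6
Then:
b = 2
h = -32/9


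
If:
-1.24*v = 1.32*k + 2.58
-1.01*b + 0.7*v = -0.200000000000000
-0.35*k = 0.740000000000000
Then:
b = 0.32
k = -2.11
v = 0.17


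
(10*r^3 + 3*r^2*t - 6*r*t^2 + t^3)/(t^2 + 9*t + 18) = (10*r^3 + 3*r^2*t - 6*r*t^2 + t^3)/(t^2 + 9*t + 18)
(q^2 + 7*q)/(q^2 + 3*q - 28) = q/(q - 4)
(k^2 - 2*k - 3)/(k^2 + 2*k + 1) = (k - 3)/(k + 1)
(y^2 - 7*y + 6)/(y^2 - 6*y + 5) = (y - 6)/(y - 5)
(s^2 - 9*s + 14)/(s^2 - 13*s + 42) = (s - 2)/(s - 6)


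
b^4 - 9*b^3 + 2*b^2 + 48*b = b*(b - 8)*(b - 3)*(b + 2)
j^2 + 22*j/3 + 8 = (j + 4/3)*(j + 6)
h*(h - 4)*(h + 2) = h^3 - 2*h^2 - 8*h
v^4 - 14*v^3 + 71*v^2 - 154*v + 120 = (v - 5)*(v - 4)*(v - 3)*(v - 2)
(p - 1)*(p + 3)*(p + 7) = p^3 + 9*p^2 + 11*p - 21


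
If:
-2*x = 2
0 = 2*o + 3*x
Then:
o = 3/2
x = -1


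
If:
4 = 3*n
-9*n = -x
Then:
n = 4/3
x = 12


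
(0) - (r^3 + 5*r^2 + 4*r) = -r^3 - 5*r^2 - 4*r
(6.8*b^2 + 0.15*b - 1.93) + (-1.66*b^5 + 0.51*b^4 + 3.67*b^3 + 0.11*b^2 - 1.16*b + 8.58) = -1.66*b^5 + 0.51*b^4 + 3.67*b^3 + 6.91*b^2 - 1.01*b + 6.65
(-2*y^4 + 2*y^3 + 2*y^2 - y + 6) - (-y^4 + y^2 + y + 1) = -y^4 + 2*y^3 + y^2 - 2*y + 5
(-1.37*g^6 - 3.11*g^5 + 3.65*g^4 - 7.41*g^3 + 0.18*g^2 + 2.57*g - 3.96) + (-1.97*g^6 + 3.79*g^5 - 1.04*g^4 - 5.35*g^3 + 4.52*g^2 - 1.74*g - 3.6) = -3.34*g^6 + 0.68*g^5 + 2.61*g^4 - 12.76*g^3 + 4.7*g^2 + 0.83*g - 7.56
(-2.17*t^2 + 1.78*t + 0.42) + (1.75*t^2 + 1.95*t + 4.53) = -0.42*t^2 + 3.73*t + 4.95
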